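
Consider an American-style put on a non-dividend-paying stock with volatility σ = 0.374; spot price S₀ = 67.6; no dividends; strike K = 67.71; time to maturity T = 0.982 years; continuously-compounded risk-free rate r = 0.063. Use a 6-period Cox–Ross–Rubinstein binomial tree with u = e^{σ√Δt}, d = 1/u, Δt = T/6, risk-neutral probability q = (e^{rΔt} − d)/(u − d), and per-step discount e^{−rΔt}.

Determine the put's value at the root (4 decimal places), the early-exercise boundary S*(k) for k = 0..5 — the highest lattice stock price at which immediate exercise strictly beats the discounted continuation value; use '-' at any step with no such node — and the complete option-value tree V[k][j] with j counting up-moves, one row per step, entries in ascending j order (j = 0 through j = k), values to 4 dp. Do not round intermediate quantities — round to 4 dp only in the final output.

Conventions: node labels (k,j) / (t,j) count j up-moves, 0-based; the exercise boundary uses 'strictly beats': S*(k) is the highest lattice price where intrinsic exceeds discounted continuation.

Δt=0.16367  u=1.16335  d=0.85959  q=0.49637  discount=0.98974
step 6 (expiry): payoffs max(K−S,0) = 40.4402 30.8034 17.7612 0.1100 0.0000 0.0000 0.0000
step 5: (k=5,j=0): S=31.7244, K−S=35.9856, hold=35.2910 ⇒ V=35.9856 exercise | (k=5,j=1): S=42.9353, K−S=24.7747, hold=24.0801 ⇒ V=24.7747 exercise | (k=5,j=2): S=58.1080, K−S=9.6020, hold=8.9074 ⇒ V=9.6020 exercise | (k=5,j=3): S=78.6425, K−S=0.0000, hold=0.0548 ⇒ V=0.0548 continue | (k=5,j=4): S=106.4336, K−S=0.0000, hold=0.0000 ⇒ V=0.0000 continue | (k=5,j=5): S=144.0457, K−S=0.0000, hold=0.0000 ⇒ V=0.0000 continue  boundary S*=58.1080
step 4: (k=4,j=0): S=36.9066, K−S=30.8034, hold=30.1088 ⇒ V=30.8034 exercise | (k=4,j=1): S=49.9488, K−S=17.7612, hold=17.0666 ⇒ V=17.7612 exercise | (k=4,j=2): S=67.6000, K−S=0.1100, hold=4.8132 ⇒ V=4.8132 continue | (k=4,j=3): S=91.4888, K−S=0.0000, hold=0.0273 ⇒ V=0.0273 continue | (k=4,j=4): S=123.8196, K−S=0.0000, hold=0.0000 ⇒ V=0.0000 continue  boundary S*=49.9488
step 3: (k=3,j=0): S=42.9353, K−S=24.7747, hold=24.0801 ⇒ V=24.7747 exercise | (k=3,j=1): S=58.1080, K−S=9.6020, hold=11.2180 ⇒ V=11.2180 continue | (k=3,j=2): S=78.6425, K−S=0.0000, hold=2.4127 ⇒ V=2.4127 continue | (k=3,j=3): S=106.4336, K−S=0.0000, hold=0.0136 ⇒ V=0.0136 continue  boundary S*=42.9353
step 2: (k=2,j=0): S=49.9488, K−S=17.7612, hold=17.8605 ⇒ V=17.8605 continue | (k=2,j=1): S=67.6000, K−S=0.1100, hold=6.7771 ⇒ V=6.7771 continue | (k=2,j=2): S=91.4888, K−S=0.0000, hold=1.2093 ⇒ V=1.2093 continue  boundary S*=-
step 1: (k=1,j=0): S=58.1080, K−S=9.6020, hold=12.2323 ⇒ V=12.2323 continue | (k=1,j=1): S=78.6425, K−S=0.0000, hold=3.9723 ⇒ V=3.9723 continue  boundary S*=-
step 0: (k=0,j=0): S=67.6000, K−S=0.1100, hold=8.0489 ⇒ V=8.0489 continue  boundary S*=-

price = 8.0489
boundary = - - - 42.9353 49.9488 58.1080
tree:
8.0489
12.2323 3.9723
17.8605 6.7771 1.2093
24.7747 11.2180 2.4127 0.0136
30.8034 17.7612 4.8132 0.0273 0.0000
35.9856 24.7747 9.6020 0.0548 0.0000 0.0000
40.4402 30.8034 17.7612 0.1100 0.0000 0.0000 0.0000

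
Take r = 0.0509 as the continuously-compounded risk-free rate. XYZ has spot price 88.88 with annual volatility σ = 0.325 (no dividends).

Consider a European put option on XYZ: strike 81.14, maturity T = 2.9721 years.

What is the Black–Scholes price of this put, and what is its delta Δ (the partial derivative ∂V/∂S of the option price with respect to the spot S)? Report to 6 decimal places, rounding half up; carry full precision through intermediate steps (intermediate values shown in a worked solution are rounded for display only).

σ√T = 0.325·√2.9721 = 0.560293
d₁ = (ln(S/K) + (r+σ²/2)T) / (σ√T) = (ln(88.88/81.14) + (0.0509+0.325²/2)·2.9721) / 0.560293 = (0.091111 + 0.308244) / 0.560293 = 0.712761
d₂ = d₁ − σ√T = 0.712761 − 0.560293 = 0.152468
e^{−rT} = 0.859607
N(−d₁) = 0.237997,  N(−d₂) = 0.439409
Put price V = K·e^{−rT}·N(−d₂) − S·N(−d₁) = 30.648110 − 21.153152 = 9.494958
Δ = −N(−d₁) = -0.237997

price = 9.494958
Δ = -0.237997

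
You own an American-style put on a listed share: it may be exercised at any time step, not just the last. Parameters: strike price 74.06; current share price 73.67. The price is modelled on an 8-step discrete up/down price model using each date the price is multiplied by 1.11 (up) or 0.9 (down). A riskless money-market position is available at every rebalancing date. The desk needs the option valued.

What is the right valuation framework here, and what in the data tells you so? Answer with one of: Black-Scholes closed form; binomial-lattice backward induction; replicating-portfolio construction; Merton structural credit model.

framework: binomial-lattice backward induction

Key observation: with exercise allowed before expiry on a discrete up/down model (8 steps from spot 73.67), the strike-74.06 put's value must be rolled back through the tree testing early exercise at each node.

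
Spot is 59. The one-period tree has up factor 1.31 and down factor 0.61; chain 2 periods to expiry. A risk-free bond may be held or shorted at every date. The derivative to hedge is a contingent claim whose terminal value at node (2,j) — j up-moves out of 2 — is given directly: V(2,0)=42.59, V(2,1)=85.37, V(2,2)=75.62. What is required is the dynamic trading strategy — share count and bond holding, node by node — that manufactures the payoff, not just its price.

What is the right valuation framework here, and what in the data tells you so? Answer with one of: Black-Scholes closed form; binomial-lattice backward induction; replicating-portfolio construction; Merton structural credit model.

Key observation: a price alone would not answer the question — the per-node share/bond construction on the spot-59, 1.31/0.61 tree is required, and only the replicating-portfolio method yields it.

framework: replicating-portfolio construction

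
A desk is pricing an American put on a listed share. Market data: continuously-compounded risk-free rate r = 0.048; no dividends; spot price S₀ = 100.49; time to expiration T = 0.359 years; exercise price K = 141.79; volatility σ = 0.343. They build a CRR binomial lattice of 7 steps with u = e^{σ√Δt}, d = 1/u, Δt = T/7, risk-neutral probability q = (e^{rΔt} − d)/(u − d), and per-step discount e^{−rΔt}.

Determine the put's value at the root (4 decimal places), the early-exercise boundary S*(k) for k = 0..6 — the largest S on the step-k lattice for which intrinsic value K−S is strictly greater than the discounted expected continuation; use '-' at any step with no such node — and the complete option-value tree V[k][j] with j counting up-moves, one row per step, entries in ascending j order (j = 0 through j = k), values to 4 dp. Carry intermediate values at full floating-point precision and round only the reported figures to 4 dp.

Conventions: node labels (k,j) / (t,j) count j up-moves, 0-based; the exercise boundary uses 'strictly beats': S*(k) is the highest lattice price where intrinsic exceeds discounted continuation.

price = 41.3000
boundary = 100.4900 92.9797 100.4900 108.6069 100.4900 108.6069 117.3795
tree:
41.3000
48.8103 33.2297
55.7593 41.3000 25.2087
62.1889 48.8103 33.1831 17.2451
68.1381 55.7593 41.3000 24.5801 9.8905
73.6426 62.1889 48.8103 33.1831 15.9758 3.7671
78.7357 68.1381 55.7593 41.3000 24.4105 7.4993 0.0000
83.4482 73.6426 62.1889 48.8103 33.1831 14.9294 0.0000 0.0000

Δt=0.05129, u=1.08077, d=0.92526, q=0.49644, disc=e^(-rΔt)=0.99754
k=7 terminal: V=max(K-S,0) → 83.4482 73.6426 62.1889 48.8103 33.1831 14.9294 0.0000 0.0000
k=6: j=0 S=63.0543 intr=78.7357 cont=78.3871 V=78.7357[EX]; j=1 S=73.6519 intr=68.1381 cont=67.7895 V=68.1381[EX]; j=2 S=86.0307 intr=55.7593 cont=55.4107 V=55.7593[EX]; j=3 S=100.4900 intr=41.3000 cont=40.9514 V=41.3000[EX]; j=4 S=117.3795 intr=24.4105 cont=24.0619 V=24.4105[EX]; j=5 S=137.1076 intr=4.6824 cont=7.4993 V=7.4993[hold]; j=6 S=160.1515 intr=0.0000 cont=0.0000 V=0.0000[hold]  S*(6)=117.3795
k=5: j=0 S=68.1474 intr=73.6426 cont=73.2940 V=73.6426[EX]; j=1 S=79.6011 intr=62.1889 cont=61.8403 V=62.1889[EX]; j=2 S=92.9797 intr=48.8103 cont=48.4617 V=48.8103[EX]; j=3 S=108.6069 intr=33.1831 cont=32.8345 V=33.1831[EX]; j=4 S=126.8606 intr=14.9294 cont=15.9758 V=15.9758[hold]; j=5 S=148.1823 intr=0.0000 cont=3.7671 V=3.7671[hold]  S*(5)=108.6069
k=4: j=0 S=73.6519 intr=68.1381 cont=67.7895 V=68.1381[EX]; j=1 S=86.0307 intr=55.7593 cont=55.4107 V=55.7593[EX]; j=2 S=100.4900 intr=41.3000 cont=40.9514 V=41.3000[EX]; j=3 S=117.3795 intr=24.4105 cont=24.5801 V=24.5801[hold]; j=4 S=137.1076 intr=4.6824 cont=9.8905 V=9.8905[hold]  S*(4)=100.4900
k=3: j=0 S=79.6011 intr=62.1889 cont=61.8403 V=62.1889[EX]; j=1 S=92.9797 intr=48.8103 cont=48.4617 V=48.8103[EX]; j=2 S=108.6069 intr=33.1831 cont=32.9184 V=33.1831[EX]; j=3 S=126.8606 intr=14.9294 cont=17.2451 V=17.2451[hold]  S*(3)=108.6069
k=2: j=0 S=86.0307 intr=55.7593 cont=55.4107 V=55.7593[EX]; j=1 S=100.4900 intr=41.3000 cont=40.9514 V=41.3000[EX]; j=2 S=117.3795 intr=24.4105 cont=25.2087 V=25.2087[hold]  S*(2)=100.4900
k=1: j=0 S=92.9797 intr=48.8103 cont=48.4617 V=48.8103[EX]; j=1 S=108.6069 intr=33.1831 cont=33.2297 V=33.2297[hold]  S*(1)=92.9797
k=0: j=0 S=100.4900 intr=41.3000 cont=40.9745 V=41.3000[EX]  S*(0)=100.4900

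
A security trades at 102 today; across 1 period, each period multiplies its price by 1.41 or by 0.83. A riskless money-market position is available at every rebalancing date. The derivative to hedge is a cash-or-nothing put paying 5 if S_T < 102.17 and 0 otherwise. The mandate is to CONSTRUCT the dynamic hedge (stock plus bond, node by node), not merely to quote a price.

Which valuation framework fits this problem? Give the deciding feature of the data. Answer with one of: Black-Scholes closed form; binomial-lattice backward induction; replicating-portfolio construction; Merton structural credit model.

framework: replicating-portfolio construction

Key observation: what is demanded is not a single number but the (Δ, B) position at each node of the 1.41/0.83 tree starting at 102; constructing those positions is the replicating-portfolio method.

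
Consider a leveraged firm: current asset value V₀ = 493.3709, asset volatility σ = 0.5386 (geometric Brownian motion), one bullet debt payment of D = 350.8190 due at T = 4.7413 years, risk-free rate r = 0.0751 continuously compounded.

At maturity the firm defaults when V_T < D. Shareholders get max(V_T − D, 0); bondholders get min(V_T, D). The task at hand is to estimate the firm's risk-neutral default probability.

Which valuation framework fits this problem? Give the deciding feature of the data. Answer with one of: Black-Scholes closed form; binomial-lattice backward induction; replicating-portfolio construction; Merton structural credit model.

framework: Merton structural credit model

Key observation: the asked-for credit quantity lives on the firm's capital structure — asset value, asset volatility, debt face 350.8190 — which is the structural model's domain.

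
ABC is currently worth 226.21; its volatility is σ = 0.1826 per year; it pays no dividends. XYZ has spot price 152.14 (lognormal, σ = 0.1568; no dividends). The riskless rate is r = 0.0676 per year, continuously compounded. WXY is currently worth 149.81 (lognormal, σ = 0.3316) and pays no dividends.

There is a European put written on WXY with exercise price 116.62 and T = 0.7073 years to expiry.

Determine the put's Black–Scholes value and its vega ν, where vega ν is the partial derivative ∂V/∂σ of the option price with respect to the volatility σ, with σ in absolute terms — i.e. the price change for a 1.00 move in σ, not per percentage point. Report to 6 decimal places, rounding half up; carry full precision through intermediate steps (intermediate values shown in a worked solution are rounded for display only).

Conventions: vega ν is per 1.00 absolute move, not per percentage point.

σ√T = 0.3316·√0.7073 = 0.278879
d₁ = (ln(S/K) + (r+σ²/2)T) / (σ√T) = (ln(149.81/116.62) + (0.0676+0.3316²/2)·0.7073) / 0.278879 = (0.250447 + 0.086700) / 0.278879 = 1.208936
d₂ = d₁ − σ√T = 1.208936 − 0.278879 = 0.930057
e^{−rT} = 0.953312
N(−d₁) = 0.113344,  N(−d₂) = 0.176171
Put price V = K·e^{−rT}·N(−d₂) − S·N(−d₁) = 19.585823 − 16.980014 = 2.605810
φ(d₁) = (1/√(2π))·e^{−d₁²/2} = 0.192107
ν = S·φ(d₁)·√T = 24.203945

price = 2.605810
ν = 24.203945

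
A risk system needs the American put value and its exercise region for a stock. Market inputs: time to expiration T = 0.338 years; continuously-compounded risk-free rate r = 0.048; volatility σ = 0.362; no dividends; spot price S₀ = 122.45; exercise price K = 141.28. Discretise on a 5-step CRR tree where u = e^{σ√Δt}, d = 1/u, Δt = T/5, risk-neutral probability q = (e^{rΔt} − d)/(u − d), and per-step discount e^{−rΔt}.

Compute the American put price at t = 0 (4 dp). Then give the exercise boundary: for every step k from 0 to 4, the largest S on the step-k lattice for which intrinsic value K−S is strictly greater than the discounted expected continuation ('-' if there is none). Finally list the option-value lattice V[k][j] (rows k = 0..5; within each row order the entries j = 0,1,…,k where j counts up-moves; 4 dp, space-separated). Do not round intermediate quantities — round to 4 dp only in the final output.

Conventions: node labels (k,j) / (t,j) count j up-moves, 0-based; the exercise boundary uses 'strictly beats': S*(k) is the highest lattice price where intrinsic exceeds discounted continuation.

Δt=0.06760, u=1.09869, d=0.91017, q=0.49373, disc=e^(-rΔt)=0.99676
k=5 terminal: V=max(K-S,0) → 64.7944 48.9524 29.8293 6.7452 0.0000 0.0000
k=4: j=0 S=84.0341 intr=57.2459 cont=56.7882 V=57.2459[EX]; j=1 S=101.4395 intr=39.8405 cont=39.3828 V=39.8405[EX]; j=2 S=122.4500 intr=18.8300 cont=18.3723 V=18.8300[EX]; j=3 S=147.8122 intr=0.0000 cont=3.4039 V=3.4039[hold]; j=4 S=178.4276 intr=0.0000 cont=0.0000 V=0.0000[hold]  S*(4)=122.4500
k=3: j=0 S=92.3276 intr=48.9524 cont=48.4947 V=48.9524[EX]; j=1 S=111.4507 intr=29.8293 cont=29.3716 V=29.8293[EX]; j=2 S=134.5348 intr=6.7452 cont=11.1774 V=11.1774[hold]; j=3 S=162.4001 intr=0.0000 cont=1.7177 V=1.7177[hold]  S*(3)=111.4507
k=2: j=0 S=101.4395 intr=39.8405 cont=39.3828 V=39.8405[EX]; j=1 S=122.4500 intr=18.8300 cont=20.5535 V=20.5535[hold]; j=2 S=147.8122 intr=0.0000 cont=6.4858 V=6.4858[hold]  S*(2)=101.4395
k=1: j=0 S=111.4507 intr=29.8293 cont=30.2198 V=30.2198[hold]; j=1 S=134.5348 intr=6.7452 cont=13.5638 V=13.5638[hold]  S*(1)=-
k=0: j=0 S=122.4500 intr=18.8300 cont=21.9250 V=21.9250[hold]  S*(0)=-

price = 21.9250
boundary = - - 101.4395 111.4507 122.4500
tree:
21.9250
30.2198 13.5638
39.8405 20.5535 6.4858
48.9524 29.8293 11.1774 1.7177
57.2459 39.8405 18.8300 3.4039 0.0000
64.7944 48.9524 29.8293 6.7452 0.0000 0.0000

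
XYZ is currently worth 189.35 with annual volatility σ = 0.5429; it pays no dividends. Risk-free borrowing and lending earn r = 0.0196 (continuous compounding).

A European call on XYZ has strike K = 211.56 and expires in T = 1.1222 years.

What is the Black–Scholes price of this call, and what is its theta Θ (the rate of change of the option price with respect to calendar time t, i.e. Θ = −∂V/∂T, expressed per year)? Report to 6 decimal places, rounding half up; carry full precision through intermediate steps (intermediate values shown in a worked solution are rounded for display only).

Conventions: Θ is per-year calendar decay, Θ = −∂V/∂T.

σ√T = 0.5429·√1.1222 = 0.575115
d₁ = (ln(S/K) + (r+σ²/2)T) / (σ√T) = (ln(189.35/211.56) + (0.0196+0.5429²/2)·1.1222) / 0.575115 = (-0.110911 + 0.187374) / 0.575115 = 0.132952
d₂ = d₁ − σ√T = 0.132952 − 0.575115 = -0.442164
e^{−rT} = 0.978245
N(d₁) = 0.552884,  N(d₂) = 0.329185
Call price V = S·N(d₁) − K·e^{−rT}·N(d₂) = 104.688613 − 68.127377 = 36.561236
φ(d₁) = (1/√(2π))·e^{−d₁²/2} = 0.395432
Θ = −S·φ(d₁)·σ/(2√T) − r·K·e^{−rT}·N(d₂) = −19.186324 − 1.335297 = -20.521620

price = 36.561236
Θ = -20.521620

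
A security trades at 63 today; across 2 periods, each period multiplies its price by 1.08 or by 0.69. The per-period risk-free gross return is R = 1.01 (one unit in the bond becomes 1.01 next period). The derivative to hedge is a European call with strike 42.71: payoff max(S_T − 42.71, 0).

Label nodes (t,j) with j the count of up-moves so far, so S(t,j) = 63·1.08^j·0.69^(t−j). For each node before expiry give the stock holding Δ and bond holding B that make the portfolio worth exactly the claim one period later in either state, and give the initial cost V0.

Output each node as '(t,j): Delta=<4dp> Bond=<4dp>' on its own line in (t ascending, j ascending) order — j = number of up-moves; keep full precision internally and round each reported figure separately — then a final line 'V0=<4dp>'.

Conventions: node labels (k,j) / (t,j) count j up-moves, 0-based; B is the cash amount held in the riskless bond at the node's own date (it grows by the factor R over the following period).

(0,0): Delta=0.9080 Bond=-35.6727
(1,0): Delta=0.2500 Bond=-7.4231
(1,1): Delta=1.0000 Bond=-42.2871
V0=21.5331

No-arbitrage ⇒ martingale measure with p* = (R−d)/(u−d) = 0.8205.
Terminal payoffs: V(2,0)=0.0000, V(2,1)=4.2376, V(2,2)=30.7732
  t=1,j=0: stock 43.4700 → up 46.9476 (V=4.2376), down 29.9943 (V=0.0000). Price 3.4426; hedge Δ=0.2500, bond B=-7.4231.
  t=1,j=1: stock 68.0400 → up 73.4832 (V=30.7732), down 46.9476 (V=4.2376). Price 25.7529; hedge Δ=1.0000, bond B=-42.2871.
  t=0,j=0: stock 63.0000 → up 68.0400 (V=25.7529), down 43.4700 (V=3.4426). Price 21.5331; hedge Δ=0.9080, bond B=-35.6727.
Verification: the root portfolio costs Δ(0,0)·S0 + B(0,0) = 21.5331, matching V0.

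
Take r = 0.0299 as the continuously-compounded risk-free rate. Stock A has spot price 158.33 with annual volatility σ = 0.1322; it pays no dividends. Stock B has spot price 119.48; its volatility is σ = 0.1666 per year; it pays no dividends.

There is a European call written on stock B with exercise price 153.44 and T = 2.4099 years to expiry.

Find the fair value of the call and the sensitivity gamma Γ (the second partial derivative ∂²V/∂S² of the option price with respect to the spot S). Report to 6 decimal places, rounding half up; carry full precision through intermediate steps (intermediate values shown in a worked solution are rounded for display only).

price = 4.896658
Γ = 0.011041

σ√T = 0.1666·√2.4099 = 0.258627
d₁ = (ln(S/K) + (r+σ²/2)T) / (σ√T) = (ln(119.48/153.44) + (0.0299+0.1666²/2)·2.4099) / 0.258627 = (-0.250161 + 0.105500) / 0.258627 = -0.559340
d₂ = d₁ − σ√T = -0.559340 − 0.258627 = -0.817967
e^{−rT} = 0.930479
N(d₁) = 0.287965,  N(d₂) = 0.206688
Call price V = S·N(d₁) − K·e^{−rT}·N(d₂) = 34.406055 − 29.509398 = 4.896658
φ(d₁) = (1/√(2π))·e^{−d₁²/2} = 0.341172
Γ = φ(d₁) / (S·σ·√T) = 0.011041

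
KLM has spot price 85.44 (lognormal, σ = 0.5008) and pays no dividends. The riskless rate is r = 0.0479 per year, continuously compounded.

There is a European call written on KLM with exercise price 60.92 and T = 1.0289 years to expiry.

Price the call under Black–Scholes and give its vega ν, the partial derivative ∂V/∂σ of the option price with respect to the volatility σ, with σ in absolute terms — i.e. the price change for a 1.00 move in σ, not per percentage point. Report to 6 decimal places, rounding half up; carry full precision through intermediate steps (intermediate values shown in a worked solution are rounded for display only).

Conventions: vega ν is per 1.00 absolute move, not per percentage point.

σ√T = 0.5008·√1.0289 = 0.507985
d₁ = (ln(S/K) + (r+σ²/2)T) / (σ√T) = (ln(85.44/60.92) + (0.0479+0.5008²/2)·1.0289) / 0.507985 = (0.338253 + 0.178309) / 0.507985 = 1.016883
d₂ = d₁ − σ√T = 1.016883 − 0.507985 = 0.508898
e^{−rT} = 0.951910
N(d₁) = 0.845396,  N(d₂) = 0.694588
Call price V = S·N(d₁) − K·e^{−rT}·N(d₂) = 72.230596 − 40.279442 = 31.951154
φ(d₁) = (1/√(2π))·e^{−d₁²/2} = 0.237886
ν = S·φ(d₁)·√T = 20.616568

price = 31.951154
ν = 20.616568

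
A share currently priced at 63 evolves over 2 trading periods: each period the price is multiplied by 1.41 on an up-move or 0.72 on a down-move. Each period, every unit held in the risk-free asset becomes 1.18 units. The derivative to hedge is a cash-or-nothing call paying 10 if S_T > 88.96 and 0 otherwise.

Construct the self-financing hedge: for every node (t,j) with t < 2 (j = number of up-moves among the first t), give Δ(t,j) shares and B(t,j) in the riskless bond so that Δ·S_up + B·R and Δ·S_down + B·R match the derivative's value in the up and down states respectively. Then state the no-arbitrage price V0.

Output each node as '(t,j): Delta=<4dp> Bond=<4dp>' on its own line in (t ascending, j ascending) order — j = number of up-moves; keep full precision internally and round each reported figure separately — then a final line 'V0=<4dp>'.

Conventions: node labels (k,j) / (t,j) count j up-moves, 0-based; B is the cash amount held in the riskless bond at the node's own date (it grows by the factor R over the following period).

(0,0): Delta=0.1300 Bond=-4.9961
(1,0): Delta=0.0000 Bond=0.0000
(1,1): Delta=0.1632 Bond=-8.8430
V0=3.1919

Since d<R<u, set p* = (R−d)/(u−d) = 0.6667; price each node as the discounted p*-expectation of its children.
Payoffs at expiry: V(2,0)=0.0000, V(2,1)=0.0000, V(2,2)=10.0000
  t=1,j=0: stock 45.3600 → up 63.9576 (V=0.0000), down 32.6592 (V=0.0000). Price 0.0000; hedge Δ=0.0000, bond B=0.0000.
  t=1,j=1: stock 88.8300 → up 125.2503 (V=10.0000), down 63.9576 (V=0.0000). Price 5.6497; hedge Δ=0.1632, bond B=-8.8430.
  t=0,j=0: stock 63.0000 → up 88.8300 (V=5.6497), down 45.3600 (V=0.0000). Price 3.1919; hedge Δ=0.1300, bond B=-4.9961.
Check: Δ(0,0)·S0 + B(0,0) = 3.1919 = V0.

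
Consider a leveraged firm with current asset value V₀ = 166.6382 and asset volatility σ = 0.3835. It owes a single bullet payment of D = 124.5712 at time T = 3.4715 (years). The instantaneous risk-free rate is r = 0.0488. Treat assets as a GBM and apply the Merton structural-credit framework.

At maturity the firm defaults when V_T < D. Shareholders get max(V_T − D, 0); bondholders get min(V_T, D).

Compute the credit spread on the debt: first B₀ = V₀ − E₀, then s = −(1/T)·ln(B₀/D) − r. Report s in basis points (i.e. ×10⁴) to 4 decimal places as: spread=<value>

spread=421.8709

Work the structural quantities from V₀ = 166.6382 against face 124.5712:
d₁ = [ln(V₀/D) + (r + σ²/2)T] / (σ√T)
   = [ln(166.6382/124.5712) + (0.0488 + 0.5·0.3835²)·3.4715] / (0.3835·√3.4715)
   = [0.290948 + 0.424690] / 0.714536 = 1.001542
d₂ = d₁ − σ√T = 1.001542 − 0.714536 = 0.287006
N(d₁) = 0.841718,  N(d₂) = 0.612946,  e^(−rT) = 0.844163
E₀ = V₀·N(d₁) − D·e^(−rT)·N(d₂)
   = 166.6382·0.841718 − 124.5712·0.844163·0.612946 = 75.805827
B₀ = V₀ − E₀ = 166.6382 − 75.805827 = 90.832373
spread = −(1/T)·ln(B₀/D) − r = −(1/3.4715)·ln(90.832373/124.5712) − 0.0488 = 0.04218709
in basis points: 0.04218709 × 10⁴ = 421.8709 bp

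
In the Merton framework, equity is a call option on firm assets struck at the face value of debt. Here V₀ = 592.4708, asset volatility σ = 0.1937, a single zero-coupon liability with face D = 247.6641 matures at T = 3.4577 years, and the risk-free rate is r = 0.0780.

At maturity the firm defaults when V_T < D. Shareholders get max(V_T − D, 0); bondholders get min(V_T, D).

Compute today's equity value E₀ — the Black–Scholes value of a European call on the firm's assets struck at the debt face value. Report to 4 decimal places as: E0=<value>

Equity is a call on the firm's assets struck at D = 247.6641:
d₁ = [ln(V₀/D) + (r + σ²/2)T] / (σ√T)
   = [ln(592.4708/247.6641) + (0.0780 + 0.5·0.1937²)·3.4577] / (0.1937·√3.4577)
   = [0.872228 + 0.334567] / 0.360183 = 3.350504
d₂ = d₁ − σ√T = 3.350504 − 0.360183 = 2.990321
N(d₁) = 0.999597,  N(d₂) = 0.998607,  e^(−rT) = 0.763608
E₀ = V₀·N(d₁) − D·e^(−rT)·N(d₂)
   = 592.4708·0.999597 − 247.6641·0.763608·0.998607 = 403.377055

E0=403.3771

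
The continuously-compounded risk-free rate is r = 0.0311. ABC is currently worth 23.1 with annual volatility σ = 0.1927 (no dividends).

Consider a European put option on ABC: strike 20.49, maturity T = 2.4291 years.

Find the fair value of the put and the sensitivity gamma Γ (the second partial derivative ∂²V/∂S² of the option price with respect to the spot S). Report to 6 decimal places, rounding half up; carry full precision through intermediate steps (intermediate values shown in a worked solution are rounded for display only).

price = 0.970313
Γ = 0.041726

σ√T = 0.1927·√2.4291 = 0.300334
d₁ = (ln(S/K) + (r+σ²/2)T) / (σ√T) = (ln(23.1/20.49) + (0.0311+0.1927²/2)·2.4291) / 0.300334 = (0.119896 + 0.120645) / 0.300334 = 0.800911
d₂ = d₁ − σ√T = 0.800911 − 0.300334 = 0.500578
e^{−rT} = 0.927238
N(−d₁) = 0.211591,  N(−d₂) = 0.308334
Put price V = K·e^{−rT}·N(−d₂) − S·N(−d₁) = 5.858075 − 4.887762 = 0.970313
φ(d₁) = (1/√(2π))·e^{−d₁²/2} = 0.289480
Γ = φ(d₁) / (S·σ·√T) = 0.041726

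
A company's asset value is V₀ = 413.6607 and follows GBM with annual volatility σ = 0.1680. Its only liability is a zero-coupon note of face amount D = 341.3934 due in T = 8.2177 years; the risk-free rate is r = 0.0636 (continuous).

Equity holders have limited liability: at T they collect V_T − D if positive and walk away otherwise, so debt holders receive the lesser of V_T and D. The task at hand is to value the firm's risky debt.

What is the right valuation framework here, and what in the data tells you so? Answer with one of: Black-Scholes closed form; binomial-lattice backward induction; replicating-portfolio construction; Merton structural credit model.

framework: Merton structural credit model

Key observation: with the firm-asset dynamics (V₀ = 413.6607) and a single zero-coupon liability of face 341.3934 given, debt value, spread, and default probability all derive from the option view of the balance sheet.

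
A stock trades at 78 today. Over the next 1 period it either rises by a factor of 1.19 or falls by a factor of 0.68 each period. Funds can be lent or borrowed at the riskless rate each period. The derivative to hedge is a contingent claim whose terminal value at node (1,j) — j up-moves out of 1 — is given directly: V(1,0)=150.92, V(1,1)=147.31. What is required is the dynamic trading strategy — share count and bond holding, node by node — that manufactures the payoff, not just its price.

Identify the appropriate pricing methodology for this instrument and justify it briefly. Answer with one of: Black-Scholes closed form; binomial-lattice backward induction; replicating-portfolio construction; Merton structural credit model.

framework: replicating-portfolio construction

Key observation: the deliverable is the dynamic trading strategy on the 1-step tree (spot 78, moves 1.19 and 0.68), so the valuation must go through the node-by-node replicating-portfolio solve.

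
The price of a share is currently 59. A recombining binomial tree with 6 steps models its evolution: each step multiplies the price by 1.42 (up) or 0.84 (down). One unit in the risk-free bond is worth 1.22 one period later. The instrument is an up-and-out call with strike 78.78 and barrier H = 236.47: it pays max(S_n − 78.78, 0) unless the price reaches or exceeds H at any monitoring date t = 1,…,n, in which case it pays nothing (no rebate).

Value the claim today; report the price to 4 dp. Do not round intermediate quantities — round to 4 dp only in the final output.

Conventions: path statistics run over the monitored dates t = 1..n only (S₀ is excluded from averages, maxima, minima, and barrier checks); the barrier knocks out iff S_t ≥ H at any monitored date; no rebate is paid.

price = 9.9103

Risk-neutral up-probability p* = (R−d)/(u−d) = (1.22−0.84)/(1.42−0.84) = 0.6552; the claim prices as the p*-weighted sum of path payoffs discounted by R^6.
Enumerate all 2^6 = 64 price paths (U = up ×1.42, D = down ×0.84); each path with k up-moves has probability p*^k·(1−p*)^(6−k).
DDDDDD: M=49.5600, payoff=0.0000, prob=0.001681
UDDDDD: M=83.7800, payoff=0.0000, prob=0.003194
DUDDDD: M=70.3752, payoff=0.0000, prob=0.003194
UUDDDD: M=118.9676, payoff=0.0000, prob=0.006069
DDUDDD: M=59.1152, payoff=0.0000, prob=0.003194
UDUDDD: M=99.9328, payoff=0.0000, prob=0.006069
DUUDDD: M=99.9328, payoff=0.0000, prob=0.006069
UUUDDD: M=168.9340, payoff=21.3479, prob=0.011531
DDDUDD: M=49.6567, payoff=0.0000, prob=0.003194
UDDUDD: M=83.9435, payoff=0.0000, prob=0.006069
DUDUDD: M=83.9435, payoff=0.0000, prob=0.006069
UUDUDD: M=141.9046, payoff=21.3479, prob=0.011531
DDUUDD: M=83.9435, payoff=0.0000, prob=0.006069
UDUUDD: M=141.9046, payoff=21.3479, prob=0.011531
DUUUDD: M=141.9046, payoff=21.3479, prob=0.011531
UUUUDD: M=239.8863, payoff=0.0000, prob=0.021909
DDDDUD: M=49.5600, payoff=0.0000, prob=0.003194
UDDDUD: M=83.7800, payoff=0.0000, prob=0.006069
DUDDUD: M=70.5126, payoff=0.0000, prob=0.006069
UUDDUD: M=119.1998, payoff=21.3479, prob=0.011531
DDUDUD: M=70.5126, payoff=0.0000, prob=0.006069
UDUDUD: M=119.1998, payoff=21.3479, prob=0.011531
DUUDUD: M=119.1998, payoff=21.3479, prob=0.011531
UUUDUD: M=201.5045, payoff=90.4838, prob=0.021909
DDDUUD: M=70.5126, payoff=0.0000, prob=0.006069
UDDUUD: M=119.1998, payoff=21.3479, prob=0.011531
DUDUUD: M=119.1998, payoff=21.3479, prob=0.011531
UUDUUD: M=201.5045, payoff=90.4838, prob=0.021909
DDUUUD: M=119.1998, payoff=21.3479, prob=0.011531
UDUUUD: M=201.5045, payoff=90.4838, prob=0.021909
DUUUUD: M=201.5045, payoff=90.4838, prob=0.021909
UUUUUD: M=340.6385, payoff=0.0000, prob=0.041627
DDDDDU: M=49.5600, payoff=0.0000, prob=0.003194
UDDDDU: M=83.7800, payoff=0.0000, prob=0.006069
DUDDDU: M=70.3752, payoff=0.0000, prob=0.006069
UUDDDU: M=118.9676, payoff=21.3479, prob=0.011531
DDUDDU: M=59.2306, payoff=0.0000, prob=0.006069
UDUDDU: M=100.1279, payoff=21.3479, prob=0.011531
DUUDDU: M=100.1279, payoff=21.3479, prob=0.011531
UUUDDU: M=169.2638, payoff=90.4838, prob=0.021909
DDDUDU: M=59.2306, payoff=0.0000, prob=0.006069
UDDUDU: M=100.1279, payoff=21.3479, prob=0.011531
DUDUDU: M=100.1279, payoff=21.3479, prob=0.011531
UUDUDU: M=169.2638, payoff=90.4838, prob=0.021909
DDUUDU: M=100.1279, payoff=21.3479, prob=0.011531
UDUUDU: M=169.2638, payoff=90.4838, prob=0.021909
DUUUDU: M=169.2638, payoff=90.4838, prob=0.021909
UUUUDU: M=286.1363, payoff=0.0000, prob=0.041627
DDDDUU: M=59.2306, payoff=0.0000, prob=0.006069
UDDDUU: M=100.1279, payoff=21.3479, prob=0.011531
DUDDUU: M=100.1279, payoff=21.3479, prob=0.011531
UUDDUU: M=169.2638, payoff=90.4838, prob=0.021909
DDUDUU: M=100.1279, payoff=21.3479, prob=0.011531
UDUDUU: M=169.2638, payoff=90.4838, prob=0.021909
DUUDUU: M=169.2638, payoff=90.4838, prob=0.021909
UUUDUU: M=286.1363, payoff=0.0000, prob=0.041627
DDDUUU: M=100.1279, payoff=21.3479, prob=0.011531
UDDUUU: M=169.2638, payoff=90.4838, prob=0.021909
DUDUUU: M=169.2638, payoff=90.4838, prob=0.021909
UUDUUU: M=286.1363, payoff=0.0000, prob=0.041627
DDUUUU: M=169.2638, payoff=90.4838, prob=0.021909
UDUUUU: M=286.1363, payoff=0.0000, prob=0.041627
DUUUUU: M=286.1363, payoff=0.0000, prob=0.041627
UUUUUU: M=483.7067, payoff=0.0000, prob=0.079092
Price = Σ prob·payoff / R^6 = 32.677274 / 3.297304 = 9.9103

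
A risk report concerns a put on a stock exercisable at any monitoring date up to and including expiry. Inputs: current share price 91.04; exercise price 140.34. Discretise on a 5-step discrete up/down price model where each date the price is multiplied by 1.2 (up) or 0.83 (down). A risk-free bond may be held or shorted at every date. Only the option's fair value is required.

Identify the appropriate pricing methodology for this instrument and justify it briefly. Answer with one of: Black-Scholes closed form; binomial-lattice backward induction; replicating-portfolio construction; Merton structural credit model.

Key observation: an American put (K = 140.34, S₀ = 91.04) on a 5-date tree has no closed form — the optimal stopping decision is embedded and must be resolved recursively from expiry.

framework: binomial-lattice backward induction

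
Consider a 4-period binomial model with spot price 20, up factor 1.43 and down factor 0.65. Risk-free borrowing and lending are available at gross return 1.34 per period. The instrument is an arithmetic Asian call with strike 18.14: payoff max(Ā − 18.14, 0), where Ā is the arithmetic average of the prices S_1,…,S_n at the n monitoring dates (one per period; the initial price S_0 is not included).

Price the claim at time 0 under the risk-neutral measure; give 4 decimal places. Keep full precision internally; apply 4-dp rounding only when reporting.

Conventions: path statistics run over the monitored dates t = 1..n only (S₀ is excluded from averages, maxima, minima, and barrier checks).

price = 8.0053

Under the martingale measure an up-move has probability p* = 0.8846; value the claim as the probability-weighted average of per-path payoffs, discounted 4 periods at R = 1.34.
Enumerate all 2^4 = 16 price paths (U = up ×1.43, D = down ×0.65); each path with k up-moves has probability p*^k·(1−p*)^(4−k).
DDDD: Ā=7.6282, payoff=0.0000, prob=0.000177
UDDD: Ā=16.7819, payoff=0.0000, prob=0.001359
DUDD: Ā=12.8819, payoff=0.0000, prob=0.001359
UUDD: Ā=28.3403, payoff=10.2003, prob=0.010418
DDUD: Ā=10.3469, payoff=0.0000, prob=0.001359
UDUD: Ā=22.7633, payoff=4.6233, prob=0.010418
DUUD: Ā=18.8633, payoff=0.7233, prob=0.010418
UUUD: Ā=41.4992, payoff=23.3592, prob=0.079875
DDDU: Ā=8.6992, payoff=0.0000, prob=0.001359
UDDU: Ā=19.1382, payoff=0.9982, prob=0.010418
DUDU: Ā=15.2382, payoff=0.0000, prob=0.010418
UUDU: Ā=33.5241, payoff=15.3841, prob=0.079875
DDUU: Ā=12.7032, payoff=0.0000, prob=0.010418
UDUU: Ā=27.9471, payoff=9.8071, prob=0.079875
DUUU: Ā=24.0471, payoff=5.9071, prob=0.079875
UUUU: Ā=52.9036, payoff=34.7636, prob=0.612376
Price = Σ prob·payoff / R^4 = 25.810566 / 3.224179 = 8.0053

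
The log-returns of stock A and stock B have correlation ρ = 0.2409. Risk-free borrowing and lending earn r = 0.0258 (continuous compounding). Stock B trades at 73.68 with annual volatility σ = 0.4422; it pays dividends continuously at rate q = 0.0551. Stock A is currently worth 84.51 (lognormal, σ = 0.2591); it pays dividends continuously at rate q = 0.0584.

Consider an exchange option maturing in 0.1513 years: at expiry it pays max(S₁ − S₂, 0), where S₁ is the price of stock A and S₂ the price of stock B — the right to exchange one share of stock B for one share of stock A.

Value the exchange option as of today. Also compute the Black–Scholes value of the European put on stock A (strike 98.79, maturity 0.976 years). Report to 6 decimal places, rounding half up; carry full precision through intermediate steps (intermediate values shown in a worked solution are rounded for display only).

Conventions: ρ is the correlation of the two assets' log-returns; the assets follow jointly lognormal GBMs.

σ_eff = √(σ₁² + σ₂² − 2ρσ₁σ₂) = √(0.2591² + 0.4422² − 2·0.2409·0.2591·0.4422) = 0.455491
d₁ = (ln(S₁/S₂) + (q₂ − q₁ + σ_eff²/2)T) / (σ_eff√T) = (ln(84.51/73.68) + (0.0551 − 0.0584 + 0.103736)·0.1513) / 0.177174 = 0.859803
d₂ = d₁ − σ_eff√T = 0.859803 − 0.177174 = 0.682629
N(d₁) = 0.805051,  N(d₂) = 0.752579
V = S₁·e^{−q₁T}·N(d₁) − S₂·e^{−q₂T}·N(d₂) = 67.436374 − 54.989712 = 12.446663
[vanilla: stock A put K=98.79]
σ√T = 0.2591·√0.976 = 0.255972
d₁ = (ln(S/K) + (r−q+σ²/2)T) / (σ√T) = (ln(84.51/98.79) + (0.0258−0.0584+0.2591²/2)·0.976) / 0.255972 = (-0.156127 + 0.000943) / 0.255972 = -0.606251
d₂ = d₁ − σ√T = -0.606251 − 0.255972 = -0.862223
e^{−rT} = 0.975134
e^{−qT} = 0.944596
N(−d₁) = 0.727826,  N(−d₂) = 0.805718
price = K·e^{−rT}·N(−d₂) − S·e^{−qT}·N(−d₁) = 77.617559 − 58.100732 = 19.516827

exchange price = 12.446663
price(stock A put K=98.79) = 19.516827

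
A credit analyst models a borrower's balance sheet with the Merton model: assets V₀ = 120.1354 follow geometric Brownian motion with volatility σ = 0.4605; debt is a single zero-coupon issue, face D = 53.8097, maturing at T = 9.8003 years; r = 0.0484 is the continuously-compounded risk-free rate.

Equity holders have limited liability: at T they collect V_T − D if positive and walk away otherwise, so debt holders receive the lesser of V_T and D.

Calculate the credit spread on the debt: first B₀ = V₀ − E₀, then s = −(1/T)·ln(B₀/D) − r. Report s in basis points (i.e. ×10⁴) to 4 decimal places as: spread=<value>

Work the structural quantities from V₀ = 120.1354 against face 53.8097:
d₁ = [ln(V₀/D) + (r + σ²/2)T] / (σ√T)
   = [ln(120.1354/53.8097) + (0.0484 + 0.5·0.4605²)·9.8003] / (0.4605·√9.8003)
   = [0.803166 + 1.513462] / 1.441615 = 1.606967
d₂ = d₁ − σ√T = 1.606967 − 1.441615 = 0.165351
N(d₁) = 0.945969,  N(d₂) = 0.565666,  e^(−rT) = 0.622299
E₀ = V₀·N(d₁) − D·e^(−rT)·N(d₂)
   = 120.1354·0.945969 − 53.8097·0.622299·0.565666 = 94.702635
B₀ = V₀ − E₀ = 120.1354 − 94.702635 = 25.432765
spread = −(1/T)·ln(B₀/D) − r = −(1/9.8003)·ln(25.432765/53.8097) − 0.0484 = 0.02806862
in basis points: 0.02806862 × 10⁴ = 280.6862 bp

spread=280.6862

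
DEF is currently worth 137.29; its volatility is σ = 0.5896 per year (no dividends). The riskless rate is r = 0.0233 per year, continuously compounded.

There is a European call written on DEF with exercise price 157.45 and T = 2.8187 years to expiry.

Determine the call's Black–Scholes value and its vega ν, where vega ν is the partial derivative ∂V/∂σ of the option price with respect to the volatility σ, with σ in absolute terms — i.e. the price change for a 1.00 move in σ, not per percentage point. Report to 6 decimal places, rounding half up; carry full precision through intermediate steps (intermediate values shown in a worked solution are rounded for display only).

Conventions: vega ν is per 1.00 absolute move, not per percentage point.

σ√T = 0.5896·√2.8187 = 0.989879
d₁ = (ln(S/K) + (r+σ²/2)T) / (σ√T) = (ln(137.29/157.45) + (0.0233+0.5896²/2)·2.8187) / 0.989879 = (-0.137012 + 0.555605) / 0.989879 = 0.422873
d₂ = d₁ − σ√T = 0.422873 − 0.989879 = -0.567005
e^{−rT} = 0.936434
N(d₁) = 0.663806,  N(d₂) = 0.285355
Call price V = S·N(d₁) − K·e^{−rT}·N(d₂) = 91.133935 − 42.073237 = 49.060699
φ(d₁) = (1/√(2π))·e^{−d₁²/2} = 0.364821
ν = S·φ(d₁)·√T = 84.089694

price = 49.060699
ν = 84.089694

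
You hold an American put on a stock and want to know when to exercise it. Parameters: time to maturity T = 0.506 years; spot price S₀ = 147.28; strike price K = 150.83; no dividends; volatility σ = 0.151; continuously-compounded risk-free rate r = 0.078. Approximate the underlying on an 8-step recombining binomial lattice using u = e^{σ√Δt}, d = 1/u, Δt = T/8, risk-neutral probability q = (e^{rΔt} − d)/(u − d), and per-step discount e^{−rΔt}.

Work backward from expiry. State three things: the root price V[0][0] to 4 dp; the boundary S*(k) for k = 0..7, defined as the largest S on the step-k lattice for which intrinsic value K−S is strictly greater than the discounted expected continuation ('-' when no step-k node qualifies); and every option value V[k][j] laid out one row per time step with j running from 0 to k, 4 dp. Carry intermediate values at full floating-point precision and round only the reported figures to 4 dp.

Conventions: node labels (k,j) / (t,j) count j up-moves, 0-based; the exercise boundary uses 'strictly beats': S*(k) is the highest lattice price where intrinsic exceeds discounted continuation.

params: Δt=0.06325 u=1.03871 d=0.96274 q=0.55561 e^(-rΔt)=0.99508
t_8 payoffs: 42.1368 33.5598 24.3060 14.3219 3.5500 0.0000 0.0000 0.0000 0.0000
t_7: node(7,0) S=112.9003 payoff=37.9297 vs cont=37.1875 → 37.9297 [stop]  node(7,1) S=121.8093 payoff=29.0207 vs cont=28.2784 → 29.0207 [stop]  node(7,2) S=131.4213 payoff=19.4087 vs cont=18.6664 → 19.4087 [stop]  node(7,3) S=141.7918 payoff=9.0382 vs cont=8.2959 → 9.0382 [stop]  node(7,4) S=152.9806 payoff=0.0000 vs cont=1.5698 → 1.5698 [wait]  node(7,5) S=165.0524 payoff=0.0000 vs cont=0.0000 → 0.0000 [wait]  node(7,6) S=178.0768 payoff=0.0000 vs cont=0.0000 → 0.0000 [wait]  node(7,7) S=192.1289 payoff=0.0000 vs cont=0.0000 → 0.0000 [wait]  ⇒ S*(7)=141.7918
t_6: node(6,0) S=117.2702 payoff=33.5598 vs cont=32.8175 → 33.5598 [stop]  node(6,1) S=126.5240 payoff=24.3060 vs cont=23.5637 → 24.3060 [stop]  node(6,2) S=136.5081 payoff=14.3219 vs cont=13.5796 → 14.3219 [stop]  node(6,3) S=147.2800 payoff=3.5500 vs cont=4.8647 → 4.8647 [wait]  node(6,4) S=158.9019 payoff=0.0000 vs cont=0.6942 → 0.6942 [wait]  node(6,5) S=171.4409 payoff=0.0000 vs cont=0.0000 → 0.0000 [wait]  node(6,6) S=184.9694 payoff=0.0000 vs cont=0.0000 → 0.0000 [wait]  ⇒ S*(6)=136.5081
t_5: node(5,0) S=121.8093 payoff=29.0207 vs cont=28.2784 → 29.0207 [stop]  node(5,1) S=131.4213 payoff=19.4087 vs cont=18.6664 → 19.4087 [stop]  node(5,2) S=141.7918 payoff=9.0382 vs cont=9.0228 → 9.0382 [stop]  node(5,3) S=152.9806 payoff=0.0000 vs cont=2.5350 → 2.5350 [wait]  node(5,4) S=165.0524 payoff=0.0000 vs cont=0.3070 → 0.3070 [wait]  node(5,5) S=178.0768 payoff=0.0000 vs cont=0.0000 → 0.0000 [wait]  ⇒ S*(5)=141.7918
t_4: node(4,0) S=126.5240 payoff=24.3060 vs cont=23.5637 → 24.3060 [stop]  node(4,1) S=136.5081 payoff=14.3219 vs cont=13.5796 → 14.3219 [stop]  node(4,2) S=147.2800 payoff=3.5500 vs cont=5.3983 → 5.3983 [wait]  node(4,3) S=158.9019 payoff=0.0000 vs cont=1.2907 → 1.2907 [wait]  node(4,4) S=171.4409 payoff=0.0000 vs cont=0.1357 → 0.1357 [wait]  ⇒ S*(4)=136.5081
t_3: node(3,0) S=131.4213 payoff=19.4087 vs cont=18.6664 → 19.4087 [stop]  node(3,1) S=141.7918 payoff=9.0382 vs cont=9.3178 → 9.3178 [wait]  node(3,2) S=152.9806 payoff=0.0000 vs cont=3.1007 → 3.1007 [wait]  node(3,3) S=165.0524 payoff=0.0000 vs cont=0.6458 → 0.6458 [wait]  ⇒ S*(3)=131.4213
t_2: node(2,0) S=136.5081 payoff=14.3219 vs cont=13.7342 → 14.3219 [stop]  node(2,1) S=147.2800 payoff=3.5500 vs cont=5.8347 → 5.8347 [wait]  node(2,2) S=158.9019 payoff=0.0000 vs cont=1.7282 → 1.7282 [wait]  ⇒ S*(2)=136.5081
t_1: node(1,0) S=141.7918 payoff=9.0382 vs cont=9.5591 → 9.5591 [wait]  node(1,1) S=152.9806 payoff=0.0000 vs cont=3.5356 → 3.5356 [wait]  ⇒ S*(1)=-
t_0: node(0,0) S=147.2800 payoff=3.5500 vs cont=6.1818 → 6.1818 [wait]  ⇒ S*(0)=-

price = 6.1818
boundary = - - 136.5081 131.4213 136.5081 141.7918 136.5081 141.7918
tree:
6.1818
9.5591 3.5356
14.3219 5.8347 1.7282
19.4087 9.3178 3.1007 0.6458
24.3060 14.3219 5.3983 1.2907 0.1357
29.0207 19.4087 9.0382 2.5350 0.3070 0.0000
33.5598 24.3060 14.3219 4.8647 0.6942 0.0000 0.0000
37.9297 29.0207 19.4087 9.0382 1.5698 0.0000 0.0000 0.0000
42.1368 33.5598 24.3060 14.3219 3.5500 0.0000 0.0000 0.0000 0.0000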